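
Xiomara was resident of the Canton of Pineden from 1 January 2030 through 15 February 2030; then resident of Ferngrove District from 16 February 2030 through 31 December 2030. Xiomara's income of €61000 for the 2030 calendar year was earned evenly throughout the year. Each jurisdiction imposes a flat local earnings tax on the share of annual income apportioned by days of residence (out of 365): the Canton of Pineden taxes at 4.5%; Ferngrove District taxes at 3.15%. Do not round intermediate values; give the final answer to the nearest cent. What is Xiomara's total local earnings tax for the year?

€2025.28

The Canton of Pineden, 1 January – 15 February 2030: 46 days → €61000 × 4.5% × 46/365 = €345.9452
Ferngrove District, 16 February – 31 December 2030: 319 days → €61000 × 3.15% × 319/365 = €1679.3384
Total = €2025.2836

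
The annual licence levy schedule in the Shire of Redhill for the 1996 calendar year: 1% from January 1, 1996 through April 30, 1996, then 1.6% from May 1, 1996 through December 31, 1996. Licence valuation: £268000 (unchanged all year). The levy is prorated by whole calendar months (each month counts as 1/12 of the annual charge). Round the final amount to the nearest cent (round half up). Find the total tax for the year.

January 1 – April 30, 1996: 4 months at 1% → £268000 × 1% × 4/12 = £893.3333
May 1 – December 31, 1996: 8 months at 1.6% → £268000 × 1.6% × 8/12 = £2858.6667
Total = £3752.0000

£3752.00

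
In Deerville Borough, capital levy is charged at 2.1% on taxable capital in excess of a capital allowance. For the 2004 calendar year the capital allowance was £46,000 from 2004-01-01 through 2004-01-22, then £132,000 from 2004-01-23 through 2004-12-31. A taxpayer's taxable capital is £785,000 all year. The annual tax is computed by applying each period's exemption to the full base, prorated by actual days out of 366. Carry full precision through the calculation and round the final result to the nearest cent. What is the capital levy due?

£13,821.56

2004-01-01 to 2004-01-22: 22 days, exemption £46,000 → (£785,000 − £46,000) × 2.1% × 22/366 = £932.8361
2004-01-23 to 2004-12-31: 344 days, exemption £132,000 → (£785,000 − £132,000) × 2.1% × 344/366 = £12,888.7213
Total = £13,821.5574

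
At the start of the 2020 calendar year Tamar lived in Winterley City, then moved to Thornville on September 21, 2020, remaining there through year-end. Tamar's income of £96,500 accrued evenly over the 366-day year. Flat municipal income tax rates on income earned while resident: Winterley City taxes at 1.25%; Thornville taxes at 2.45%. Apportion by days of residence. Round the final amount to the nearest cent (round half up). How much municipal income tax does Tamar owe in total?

£1,528.97

Winterley City, January 1 – September 20, 2020: 264 days → £96,500 × 1.25% × 264/366 = £870.0820
Thornville, September 21 – December 31, 2020: 102 days → £96,500 × 2.45% × 102/366 = £658.8893
Total = £1,528.9713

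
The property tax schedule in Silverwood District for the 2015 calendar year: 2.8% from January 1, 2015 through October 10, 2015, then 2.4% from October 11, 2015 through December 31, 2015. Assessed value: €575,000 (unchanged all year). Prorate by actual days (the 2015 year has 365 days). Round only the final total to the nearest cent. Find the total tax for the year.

€15,583.29

January 1 – October 10, 2015: 283 days at 2.8% → €575,000 × 2.8% × 283/365 = €12,483.0137
October 11 – December 31, 2015: 82 days at 2.4% → €575,000 × 2.4% × 82/365 = €3,100.2740
Total = €15,583.2877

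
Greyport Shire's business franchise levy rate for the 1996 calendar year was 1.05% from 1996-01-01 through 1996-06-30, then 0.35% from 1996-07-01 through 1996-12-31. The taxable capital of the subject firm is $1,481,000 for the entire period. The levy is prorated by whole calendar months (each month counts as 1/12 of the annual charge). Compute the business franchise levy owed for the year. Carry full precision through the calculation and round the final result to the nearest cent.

$10,367.00

1996-01-01 to 1996-06-30: 6 months at 1.05% → $1,481,000 × 1.05% × 6/12 = $7,775.2500
1996-07-01 to 1996-12-31: 6 months at 0.35% → $1,481,000 × 0.35% × 6/12 = $2,591.7500
Total = $10,367.0000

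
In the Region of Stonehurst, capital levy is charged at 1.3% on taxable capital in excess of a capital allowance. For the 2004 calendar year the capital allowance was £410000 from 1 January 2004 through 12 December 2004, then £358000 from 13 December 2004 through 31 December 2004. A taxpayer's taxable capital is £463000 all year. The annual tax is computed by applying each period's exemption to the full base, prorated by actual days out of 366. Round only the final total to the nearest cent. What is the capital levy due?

1 January – 12 December 2004: 347 days, exemption £410000 → (£463000 − £410000) × 1.3% × 347/366 = £653.2322
13 December – 31 December 2004: 19 days, exemption £358000 → (£463000 − £358000) × 1.3% × 19/366 = £70.8607
Total = £724.0929

£724.09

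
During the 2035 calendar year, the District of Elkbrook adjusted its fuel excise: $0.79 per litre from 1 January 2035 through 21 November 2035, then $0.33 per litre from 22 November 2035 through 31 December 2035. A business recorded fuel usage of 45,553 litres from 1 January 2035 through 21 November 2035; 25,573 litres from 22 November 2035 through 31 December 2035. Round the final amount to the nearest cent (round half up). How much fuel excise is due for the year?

1 January – 21 November 2035: 45,553 litres at $0.79/litre → $35,986.87
22 November – 31 December 2035: 25,573 litres at $0.33/litre → $8,439.09

$44,425.96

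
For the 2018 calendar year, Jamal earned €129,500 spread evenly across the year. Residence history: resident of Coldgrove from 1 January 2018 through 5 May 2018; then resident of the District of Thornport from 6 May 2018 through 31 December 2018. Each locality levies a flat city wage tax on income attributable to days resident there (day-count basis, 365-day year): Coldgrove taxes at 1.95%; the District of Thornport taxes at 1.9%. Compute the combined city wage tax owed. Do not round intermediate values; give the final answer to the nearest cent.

€2,482.67

Coldgrove, 1 January – 5 May 2018: 125 days → €129,500 × 1.95% × 125/365 = €864.8116
The District of Thornport, 6 May – 31 December 2018: 240 days → €129,500 × 1.9% × 240/365 = €1,617.8630
Total = €2,482.6747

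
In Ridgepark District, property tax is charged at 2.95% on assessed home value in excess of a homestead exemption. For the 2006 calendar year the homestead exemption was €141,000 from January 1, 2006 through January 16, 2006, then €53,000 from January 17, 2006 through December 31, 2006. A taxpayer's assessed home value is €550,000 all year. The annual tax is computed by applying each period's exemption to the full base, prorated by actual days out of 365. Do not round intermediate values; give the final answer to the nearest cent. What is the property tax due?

€14,547.70

January 1 – January 16, 2006: 16 days, exemption €141,000 → (€550,000 − €141,000) × 2.95% × 16/365 = €528.8986
January 17 – December 31, 2006: 349 days, exemption €53,000 → (€550,000 − €53,000) × 2.95% × 349/365 = €14,018.8041
Total = €14,547.7027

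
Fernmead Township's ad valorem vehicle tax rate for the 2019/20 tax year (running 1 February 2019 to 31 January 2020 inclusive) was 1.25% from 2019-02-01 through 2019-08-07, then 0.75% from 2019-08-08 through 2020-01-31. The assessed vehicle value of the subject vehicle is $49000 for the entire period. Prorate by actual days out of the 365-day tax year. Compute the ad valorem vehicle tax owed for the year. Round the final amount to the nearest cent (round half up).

2019-02-01 to 2019-08-07: 188 days at 1.25% → $49000 × 1.25% × 188/365 = $315.4795
2019-08-08 to 2020-01-31: 177 days at 0.75% → $49000 × 0.75% × 177/365 = $178.2123
Total = $493.6918

$493.69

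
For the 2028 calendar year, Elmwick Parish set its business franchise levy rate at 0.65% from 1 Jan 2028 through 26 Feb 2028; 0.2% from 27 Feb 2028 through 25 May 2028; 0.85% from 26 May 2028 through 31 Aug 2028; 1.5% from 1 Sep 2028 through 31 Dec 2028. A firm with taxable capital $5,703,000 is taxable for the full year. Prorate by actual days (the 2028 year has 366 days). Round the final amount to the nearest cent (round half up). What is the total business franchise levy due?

$50,041.49

1 Jan – 26 Feb 2028: 57 days at 0.65% → $5,703,000 × 0.65% × 57/366 = $5,773.1189
27 Feb – 25 May 2028: 89 days at 0.2% → $5,703,000 × 0.2% × 89/366 = $2,773.5902
26 May – 31 Aug 2028: 98 days at 0.85% → $5,703,000 × 0.85% × 98/366 = $12,979.7787
1 Sep – 31 Dec 2028: 122 days at 1.5% → $5,703,000 × 1.5% × 122/366 = $28,515.0000
Total = $50,041.4877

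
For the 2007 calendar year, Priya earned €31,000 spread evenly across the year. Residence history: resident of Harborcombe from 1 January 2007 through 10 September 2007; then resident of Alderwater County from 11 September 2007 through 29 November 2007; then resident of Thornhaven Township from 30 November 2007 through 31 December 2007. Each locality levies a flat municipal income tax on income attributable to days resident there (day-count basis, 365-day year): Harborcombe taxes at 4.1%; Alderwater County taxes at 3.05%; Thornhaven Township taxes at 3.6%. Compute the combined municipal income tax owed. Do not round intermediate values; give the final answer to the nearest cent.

€1,186.07

Harborcombe, 1 January – 10 September 2007: 253 days → €31,000 × 4.1% × 253/365 = €880.9945
Alderwater County, 11 September – 29 November 2007: 80 days → €31,000 × 3.05% × 80/365 = €207.2329
Thornhaven Township, 30 November – 31 December 2007: 32 days → €31,000 × 3.6% × 32/365 = €97.8411
Total = €1,186.0685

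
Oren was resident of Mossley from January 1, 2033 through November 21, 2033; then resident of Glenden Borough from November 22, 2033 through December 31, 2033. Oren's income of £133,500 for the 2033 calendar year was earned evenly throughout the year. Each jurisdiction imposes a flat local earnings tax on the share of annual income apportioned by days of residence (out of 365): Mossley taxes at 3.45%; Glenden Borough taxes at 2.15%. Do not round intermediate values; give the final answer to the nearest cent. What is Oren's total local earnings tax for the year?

Mossley, January 1 – November 21, 2033: 325 days → £133,500 × 3.45% × 325/365 = £4,101.0103
Glenden Borough, November 22 – December 31, 2033: 40 days → £133,500 × 2.15% × 40/365 = £314.5479
Total = £4,415.5582

£4,415.56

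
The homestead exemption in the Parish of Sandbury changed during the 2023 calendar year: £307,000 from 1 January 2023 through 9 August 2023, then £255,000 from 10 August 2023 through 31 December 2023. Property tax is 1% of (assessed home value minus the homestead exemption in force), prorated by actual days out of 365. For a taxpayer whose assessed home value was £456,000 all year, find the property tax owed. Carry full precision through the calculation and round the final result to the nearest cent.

£1,695.15

1 January – 9 August 2023: 221 days, exemption £307,000 → (£456,000 − £307,000) × 1% × 221/365 = £902.1644
10 August – 31 December 2023: 144 days, exemption £255,000 → (£456,000 − £255,000) × 1% × 144/365 = £792.9863
Total = £1,695.1507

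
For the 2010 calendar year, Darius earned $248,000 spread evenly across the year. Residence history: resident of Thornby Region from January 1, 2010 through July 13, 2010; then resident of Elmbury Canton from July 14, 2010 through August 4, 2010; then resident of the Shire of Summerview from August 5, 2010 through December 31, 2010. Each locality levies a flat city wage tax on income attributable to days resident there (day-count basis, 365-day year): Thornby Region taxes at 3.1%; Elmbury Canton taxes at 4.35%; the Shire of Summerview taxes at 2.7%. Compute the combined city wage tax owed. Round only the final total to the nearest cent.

$7,469.90

Thornby Region, January 1 – July 13, 2010: 194 days → $248,000 × 3.1% × 194/365 = $4,086.2247
Elmbury Canton, July 14 – August 4, 2010: 22 days → $248,000 × 4.35% × 22/365 = $650.2356
The Shire of Summerview, August 5 – December 31, 2010: 149 days → $248,000 × 2.7% × 149/365 = $2,733.4356
Total = $7,469.8959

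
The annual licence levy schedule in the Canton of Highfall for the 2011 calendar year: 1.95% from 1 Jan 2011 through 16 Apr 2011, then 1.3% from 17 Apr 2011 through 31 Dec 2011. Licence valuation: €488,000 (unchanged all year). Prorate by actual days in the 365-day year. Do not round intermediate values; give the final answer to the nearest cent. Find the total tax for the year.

€7,265.18

1 Jan – 16 Apr 2011: 106 days at 1.95% → €488,000 × 1.95% × 106/365 = €2,763.5507
17 Apr – 31 Dec 2011: 259 days at 1.3% → €488,000 × 1.3% × 259/365 = €4,501.6329
Total = €7,265.1836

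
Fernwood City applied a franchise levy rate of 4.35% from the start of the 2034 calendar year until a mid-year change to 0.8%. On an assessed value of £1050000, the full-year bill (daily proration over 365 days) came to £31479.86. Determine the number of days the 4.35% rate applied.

226 days

Let d = days at the first rate; then 365 − d days at the second rate.
£1050000 × [4.35%·d + 0.8%·(365−d)] / 365 = £31479.86
Solving gives d = 226, so the new rate took effect on 15 August 2034.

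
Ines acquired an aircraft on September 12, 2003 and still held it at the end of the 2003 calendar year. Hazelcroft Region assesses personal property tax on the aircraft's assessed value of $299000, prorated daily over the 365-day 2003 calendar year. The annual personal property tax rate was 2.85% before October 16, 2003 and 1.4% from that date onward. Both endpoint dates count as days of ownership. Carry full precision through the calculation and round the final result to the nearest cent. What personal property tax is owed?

September 12 – October 15, 2003: 34 days at 2.85% → $299000 × 2.85% × 34/365 = $793.7836
October 16 – December 31, 2003: 77 days at 1.4% → $299000 × 1.4% × 77/365 = $883.0740
Total = $1676.8575

$1676.86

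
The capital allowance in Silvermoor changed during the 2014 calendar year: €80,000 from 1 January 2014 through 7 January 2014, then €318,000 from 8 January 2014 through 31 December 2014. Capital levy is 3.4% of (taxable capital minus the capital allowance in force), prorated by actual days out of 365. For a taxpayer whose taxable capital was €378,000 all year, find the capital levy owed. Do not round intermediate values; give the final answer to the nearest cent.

1 January – 7 January 2014: 7 days, exemption €80,000 → (€378,000 − €80,000) × 3.4% × 7/365 = €194.3123
8 January – 31 December 2014: 358 days, exemption €318,000 → (€378,000 − €318,000) × 3.4% × 358/365 = €2,000.8767
Total = €2,195.1890

€2,195.19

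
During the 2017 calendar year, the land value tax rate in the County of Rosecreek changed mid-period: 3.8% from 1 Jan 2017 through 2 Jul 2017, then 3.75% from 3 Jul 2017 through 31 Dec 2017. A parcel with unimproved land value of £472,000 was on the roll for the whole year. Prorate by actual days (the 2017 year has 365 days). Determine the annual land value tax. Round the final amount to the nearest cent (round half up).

£17,818.32

1 Jan – 2 Jul 2017: 183 days at 3.8% → £472,000 × 3.8% × 183/365 = £8,992.5699
3 Jul – 31 Dec 2017: 182 days at 3.75% → £472,000 × 3.75% × 182/365 = £8,825.7534
Total = £17,818.3233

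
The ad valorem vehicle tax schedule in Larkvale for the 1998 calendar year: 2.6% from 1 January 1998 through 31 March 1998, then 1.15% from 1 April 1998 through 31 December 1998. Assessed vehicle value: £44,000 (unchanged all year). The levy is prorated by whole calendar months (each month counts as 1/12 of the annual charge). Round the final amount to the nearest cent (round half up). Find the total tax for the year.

£665.50

1 January – 31 March 1998: 3 months at 2.6% → £44,000 × 2.6% × 3/12 = £286.0000
1 April – 31 December 1998: 9 months at 1.15% → £44,000 × 1.15% × 9/12 = £379.5000
Total = £665.5000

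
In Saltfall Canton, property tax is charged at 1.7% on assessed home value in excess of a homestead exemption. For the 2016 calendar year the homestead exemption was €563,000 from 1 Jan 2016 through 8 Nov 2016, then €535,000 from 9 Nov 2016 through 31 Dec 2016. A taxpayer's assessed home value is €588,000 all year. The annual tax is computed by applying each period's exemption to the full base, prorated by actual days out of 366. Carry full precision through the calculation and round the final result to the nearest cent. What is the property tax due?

€493.93

1 Jan – 8 Nov 2016: 313 days, exemption €563,000 → (€588,000 − €563,000) × 1.7% × 313/366 = €363.4563
9 Nov – 31 Dec 2016: 53 days, exemption €535,000 → (€588,000 − €535,000) × 1.7% × 53/366 = €130.4727
Total = €493.9290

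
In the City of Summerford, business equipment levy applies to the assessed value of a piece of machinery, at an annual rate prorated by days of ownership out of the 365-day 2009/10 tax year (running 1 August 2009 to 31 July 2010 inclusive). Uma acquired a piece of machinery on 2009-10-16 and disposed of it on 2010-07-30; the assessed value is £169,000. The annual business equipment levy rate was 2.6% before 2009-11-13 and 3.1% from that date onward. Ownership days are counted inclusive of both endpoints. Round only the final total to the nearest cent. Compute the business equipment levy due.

£4,068.96

2009-10-16 to 2009-11-12: 28 days at 2.6% → £169,000 × 2.6% × 28/365 = £337.0740
2009-11-13 to 2010-07-30: 260 days at 3.1% → £169,000 × 3.1% × 260/365 = £3,731.8904
Total = £4,068.9644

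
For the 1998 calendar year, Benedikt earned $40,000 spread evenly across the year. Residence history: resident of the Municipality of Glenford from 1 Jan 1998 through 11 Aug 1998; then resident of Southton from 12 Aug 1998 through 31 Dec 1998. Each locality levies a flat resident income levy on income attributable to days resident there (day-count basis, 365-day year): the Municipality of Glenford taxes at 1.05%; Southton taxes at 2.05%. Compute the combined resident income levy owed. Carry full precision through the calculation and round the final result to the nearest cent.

The Municipality of Glenford, 1 Jan – 11 Aug 1998: 223 days → $40,000 × 1.05% × 223/365 = $256.6027
Southton, 12 Aug – 31 Dec 1998: 142 days → $40,000 × 2.05% × 142/365 = $319.0137
Total = $575.6164

$575.62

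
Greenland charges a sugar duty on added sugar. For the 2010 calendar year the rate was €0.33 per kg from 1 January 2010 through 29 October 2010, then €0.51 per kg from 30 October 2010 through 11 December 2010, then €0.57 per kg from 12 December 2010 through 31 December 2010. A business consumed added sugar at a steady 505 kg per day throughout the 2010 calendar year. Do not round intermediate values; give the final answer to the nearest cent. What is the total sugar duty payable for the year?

1 January – 29 October 2010: 302 days × 505 kg/day = 152,510 kg at €0.33/kg → €50,328.30
30 October – 11 December 2010: 43 days × 505 kg/day = 21,715 kg at €0.51/kg → €11,074.65
12 December – 31 December 2010: 20 days × 505 kg/day = 10,100 kg at €0.57/kg → €5,757.00

€67,159.95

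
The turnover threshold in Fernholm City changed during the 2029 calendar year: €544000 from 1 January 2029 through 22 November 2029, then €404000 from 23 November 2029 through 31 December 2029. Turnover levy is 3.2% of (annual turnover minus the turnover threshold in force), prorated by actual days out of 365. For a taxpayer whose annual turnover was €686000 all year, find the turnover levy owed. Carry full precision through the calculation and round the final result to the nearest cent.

€5022.68

1 January – 22 November 2029: 326 days, exemption €544000 → (€686000 − €544000) × 3.2% × 326/365 = €4058.4767
23 November – 31 December 2029: 39 days, exemption €404000 → (€686000 − €404000) × 3.2% × 39/365 = €964.2082
Total = €5022.6849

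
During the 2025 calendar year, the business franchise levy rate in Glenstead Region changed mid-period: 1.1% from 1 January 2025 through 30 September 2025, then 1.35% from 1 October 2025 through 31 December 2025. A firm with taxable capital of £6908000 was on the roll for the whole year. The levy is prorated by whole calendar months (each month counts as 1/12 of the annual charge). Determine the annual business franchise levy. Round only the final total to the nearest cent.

£80305.50

1 January – 30 September 2025: 9 months at 1.1% → £6908000 × 1.1% × 9/12 = £56991.0000
1 October – 31 December 2025: 3 months at 1.35% → £6908000 × 1.35% × 3/12 = £23314.5000
Total = £80305.5000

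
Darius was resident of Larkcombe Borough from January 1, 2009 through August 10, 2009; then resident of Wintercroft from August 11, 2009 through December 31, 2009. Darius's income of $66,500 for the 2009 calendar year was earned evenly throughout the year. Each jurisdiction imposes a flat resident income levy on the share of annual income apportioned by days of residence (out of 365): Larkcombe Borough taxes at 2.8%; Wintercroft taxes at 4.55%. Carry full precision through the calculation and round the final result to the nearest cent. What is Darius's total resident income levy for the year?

Larkcombe Borough, January 1 – August 10, 2009: 222 days → $66,500 × 2.8% × 222/365 = $1,132.5041
Wintercroft, August 11 – December 31, 2009: 143 days → $66,500 × 4.55% × 143/365 = $1,185.4308
Total = $2,317.9349

$2,317.93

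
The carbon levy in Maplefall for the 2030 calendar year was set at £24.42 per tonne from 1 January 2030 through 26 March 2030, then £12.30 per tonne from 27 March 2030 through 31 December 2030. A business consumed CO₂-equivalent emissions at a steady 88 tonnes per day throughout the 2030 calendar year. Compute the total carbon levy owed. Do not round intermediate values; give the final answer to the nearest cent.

1 January – 26 March 2030: 85 days × 88 tonnes/day = 7,480 tonnes at £24.42/tonne → £182,661.60
27 March – 31 December 2030: 280 days × 88 tonnes/day = 24,640 tonnes at £12.30/tonne → £303,072.00

£485,733.60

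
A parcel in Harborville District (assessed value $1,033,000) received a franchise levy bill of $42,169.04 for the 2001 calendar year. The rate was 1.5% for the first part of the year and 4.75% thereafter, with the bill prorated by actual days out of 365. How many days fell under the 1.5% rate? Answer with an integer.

Let d = days at the first rate; then 365 − d days at the second rate.
$1,033,000 × [1.5%·d + 4.75%·(365−d)] / 365 = $42,169.04
Solving gives d = 75, so the new rate took effect on 17 March 2001.

75 days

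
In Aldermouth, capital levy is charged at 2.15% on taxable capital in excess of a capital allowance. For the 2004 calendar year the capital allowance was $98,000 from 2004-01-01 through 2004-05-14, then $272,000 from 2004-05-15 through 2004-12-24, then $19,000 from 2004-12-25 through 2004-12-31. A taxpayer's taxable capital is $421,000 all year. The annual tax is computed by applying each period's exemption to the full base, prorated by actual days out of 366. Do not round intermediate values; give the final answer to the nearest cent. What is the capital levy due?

2004-01-01 to 2004-05-14: 135 days, exemption $98,000 → ($421,000 − $98,000) × 2.15% × 135/366 = $2,561.4959
2004-05-15 to 2004-12-24: 224 days, exemption $272,000 → ($421,000 − $272,000) × 2.15% × 224/366 = $1,960.6120
2004-12-25 to 2004-12-31: 7 days, exemption $19,000 → ($421,000 − $19,000) × 2.15% × 7/366 = $165.3033
Total = $4,687.4112

$4,687.41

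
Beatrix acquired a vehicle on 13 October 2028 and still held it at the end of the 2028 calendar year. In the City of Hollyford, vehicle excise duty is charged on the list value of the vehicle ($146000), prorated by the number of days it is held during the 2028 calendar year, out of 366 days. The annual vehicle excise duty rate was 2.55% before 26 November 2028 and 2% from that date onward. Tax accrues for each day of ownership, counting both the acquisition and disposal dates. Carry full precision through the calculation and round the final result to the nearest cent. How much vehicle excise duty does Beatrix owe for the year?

13 October – 25 November 2028: 44 days at 2.55% → $146000 × 2.55% × 44/366 = $447.5738
26 November – 31 December 2028: 36 days at 2% → $146000 × 2% × 36/366 = $287.2131
Total = $734.7869

$734.79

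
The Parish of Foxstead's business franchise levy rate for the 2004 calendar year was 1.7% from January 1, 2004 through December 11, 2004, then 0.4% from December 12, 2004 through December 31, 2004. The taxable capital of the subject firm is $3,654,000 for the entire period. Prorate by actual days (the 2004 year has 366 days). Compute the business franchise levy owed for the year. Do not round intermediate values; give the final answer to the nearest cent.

$59,522.26

January 1 – December 11, 2004: 346 days at 1.7% → $3,654,000 × 1.7% × 346/366 = $58,723.5738
December 12 – December 31, 2004: 20 days at 0.4% → $3,654,000 × 0.4% × 20/366 = $798.6885
Total = $59,522.2623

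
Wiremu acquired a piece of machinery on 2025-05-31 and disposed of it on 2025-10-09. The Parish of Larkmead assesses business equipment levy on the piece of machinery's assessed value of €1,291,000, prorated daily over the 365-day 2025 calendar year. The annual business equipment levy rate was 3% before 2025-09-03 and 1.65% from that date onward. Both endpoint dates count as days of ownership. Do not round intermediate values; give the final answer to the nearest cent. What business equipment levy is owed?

€12,239.74

2025-05-31 to 2025-09-02: 95 days at 3% → €1,291,000 × 3% × 95/365 = €10,080.4110
2025-09-03 to 2025-10-09: 37 days at 1.65% → €1,291,000 × 1.65% × 37/365 = €2,159.3301
Total = €12,239.7411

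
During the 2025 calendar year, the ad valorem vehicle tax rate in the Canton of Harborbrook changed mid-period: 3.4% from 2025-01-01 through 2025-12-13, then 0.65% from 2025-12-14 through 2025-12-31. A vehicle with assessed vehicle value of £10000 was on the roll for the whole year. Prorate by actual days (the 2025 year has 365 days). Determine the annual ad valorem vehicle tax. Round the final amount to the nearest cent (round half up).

2025-01-01 to 2025-12-13: 347 days at 3.4% → £10000 × 3.4% × 347/365 = £323.2329
2025-12-14 to 2025-12-31: 18 days at 0.65% → £10000 × 0.65% × 18/365 = £3.2055
Total = £326.4384

£326.44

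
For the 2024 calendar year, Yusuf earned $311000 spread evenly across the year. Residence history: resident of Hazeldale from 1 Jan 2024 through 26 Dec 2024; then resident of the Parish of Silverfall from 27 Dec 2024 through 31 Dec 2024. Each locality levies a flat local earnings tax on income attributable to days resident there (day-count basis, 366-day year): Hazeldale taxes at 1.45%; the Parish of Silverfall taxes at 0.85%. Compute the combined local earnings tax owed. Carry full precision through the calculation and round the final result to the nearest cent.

$4484.01

Hazeldale, 1 Jan – 26 Dec 2024: 361 days → $311000 × 1.45% × 361/366 = $4447.8948
The Parish of Silverfall, 27 Dec – 31 Dec 2024: 5 days → $311000 × 0.85% × 5/366 = $36.1134
Total = $4484.0082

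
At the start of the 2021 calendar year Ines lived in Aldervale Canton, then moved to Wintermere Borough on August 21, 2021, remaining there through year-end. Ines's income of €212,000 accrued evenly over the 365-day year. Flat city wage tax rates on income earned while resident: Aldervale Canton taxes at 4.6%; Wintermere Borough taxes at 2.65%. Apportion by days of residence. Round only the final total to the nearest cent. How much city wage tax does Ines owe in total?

Aldervale Canton, January 1 – August 20, 2021: 232 days → €212,000 × 4.6% × 232/365 = €6,198.5315
Wintermere Borough, August 21 – December 31, 2021: 133 days → €212,000 × 2.65% × 133/365 = €2,047.1068
Total = €8,245.6384

€8,245.64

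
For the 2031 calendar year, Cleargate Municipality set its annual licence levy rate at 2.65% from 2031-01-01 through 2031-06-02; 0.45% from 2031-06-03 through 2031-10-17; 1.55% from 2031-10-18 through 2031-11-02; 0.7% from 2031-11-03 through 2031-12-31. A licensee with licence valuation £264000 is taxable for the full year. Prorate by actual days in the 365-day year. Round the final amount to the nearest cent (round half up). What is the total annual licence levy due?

£3856.57

2031-01-01 to 2031-06-02: 153 days at 2.65% → £264000 × 2.65% × 153/365 = £2932.5699
2031-06-03 to 2031-10-17: 137 days at 0.45% → £264000 × 0.45% × 137/365 = £445.9068
2031-10-18 to 2031-11-02: 16 days at 1.55% → £264000 × 1.55% × 16/365 = £179.3753
2031-11-03 to 2031-12-31: 59 days at 0.7% → £264000 × 0.7% × 59/365 = £298.7178
Total = £3856.5699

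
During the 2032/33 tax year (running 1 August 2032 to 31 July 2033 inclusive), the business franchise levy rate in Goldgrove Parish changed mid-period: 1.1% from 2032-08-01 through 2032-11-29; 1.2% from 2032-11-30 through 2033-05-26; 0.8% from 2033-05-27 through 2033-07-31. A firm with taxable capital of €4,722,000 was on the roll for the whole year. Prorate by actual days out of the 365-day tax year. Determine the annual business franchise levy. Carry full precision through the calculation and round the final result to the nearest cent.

2032-08-01 to 2032-11-29: 121 days at 1.1% → €4,722,000 × 1.1% × 121/365 = €17,219.1288
2032-11-30 to 2033-05-26: 178 days at 1.2% → €4,722,000 × 1.2% × 178/365 = €27,633.4027
2033-05-27 to 2033-07-31: 66 days at 0.8% → €4,722,000 × 0.8% × 66/365 = €6,830.7288
Total = €51,683.2603

€51,683.26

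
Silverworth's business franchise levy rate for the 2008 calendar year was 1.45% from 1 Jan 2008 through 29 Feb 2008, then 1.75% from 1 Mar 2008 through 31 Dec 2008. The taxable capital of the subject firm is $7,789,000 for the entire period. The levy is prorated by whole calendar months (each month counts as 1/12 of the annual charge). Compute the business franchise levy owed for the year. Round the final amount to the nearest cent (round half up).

1 Jan – 29 Feb 2008: 2 months at 1.45% → $7,789,000 × 1.45% × 2/12 = $18,823.4167
1 Mar – 31 Dec 2008: 10 months at 1.75% → $7,789,000 × 1.75% × 10/12 = $113,589.5833
Total = $132,413.0000

$132,413.00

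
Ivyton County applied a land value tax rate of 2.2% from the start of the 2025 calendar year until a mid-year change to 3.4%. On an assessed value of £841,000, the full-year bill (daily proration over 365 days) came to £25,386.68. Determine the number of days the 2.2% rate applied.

Let d = days at the first rate; then 365 − d days at the second rate.
£841,000 × [2.2%·d + 3.4%·(365−d)] / 365 = £25,386.68
Solving gives d = 116, so the new rate took effect on 27 April 2025.

116 days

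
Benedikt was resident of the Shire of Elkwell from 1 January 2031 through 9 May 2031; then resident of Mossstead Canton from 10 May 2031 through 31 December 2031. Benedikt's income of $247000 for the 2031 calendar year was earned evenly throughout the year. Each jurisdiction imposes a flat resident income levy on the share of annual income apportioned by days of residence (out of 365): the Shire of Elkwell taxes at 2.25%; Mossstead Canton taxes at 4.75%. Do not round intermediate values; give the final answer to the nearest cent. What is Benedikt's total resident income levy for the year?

$9550.10

The Shire of Elkwell, 1 January – 9 May 2031: 129 days → $247000 × 2.25% × 129/365 = $1964.1575
Mossstead Canton, 10 May – 31 December 2031: 236 days → $247000 × 4.75% × 236/365 = $7585.9452
Total = $9550.1027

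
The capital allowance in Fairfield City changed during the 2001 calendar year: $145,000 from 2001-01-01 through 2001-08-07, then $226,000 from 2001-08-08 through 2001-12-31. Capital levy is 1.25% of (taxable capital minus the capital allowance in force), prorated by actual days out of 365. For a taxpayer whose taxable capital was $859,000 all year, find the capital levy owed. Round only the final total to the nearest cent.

$8,520.00

2001-01-01 to 2001-08-07: 219 days, exemption $145,000 → ($859,000 − $145,000) × 1.25% × 219/365 = $5,355.0000
2001-08-08 to 2001-12-31: 146 days, exemption $226,000 → ($859,000 − $226,000) × 1.25% × 146/365 = $3,165.0000
Total = $8,520.0000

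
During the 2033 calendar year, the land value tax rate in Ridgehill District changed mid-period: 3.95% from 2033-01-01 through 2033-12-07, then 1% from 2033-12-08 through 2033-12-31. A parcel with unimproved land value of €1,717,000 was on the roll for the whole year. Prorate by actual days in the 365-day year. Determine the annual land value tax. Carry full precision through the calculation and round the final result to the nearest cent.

€64,490.99

2033-01-01 to 2033-12-07: 341 days at 3.95% → €1,717,000 × 3.95% × 341/365 = €63,362.0041
2033-12-08 to 2033-12-31: 24 days at 1% → €1,717,000 × 1% × 24/365 = €1,128.9863
Total = €64,490.9904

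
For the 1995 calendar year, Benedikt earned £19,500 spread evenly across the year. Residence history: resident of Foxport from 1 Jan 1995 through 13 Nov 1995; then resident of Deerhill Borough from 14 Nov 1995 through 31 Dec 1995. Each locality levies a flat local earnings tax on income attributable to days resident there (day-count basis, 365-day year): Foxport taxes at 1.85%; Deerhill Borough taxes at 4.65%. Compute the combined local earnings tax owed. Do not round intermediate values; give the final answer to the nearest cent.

Foxport, 1 Jan – 13 Nov 1995: 317 days → £19,500 × 1.85% × 317/365 = £313.3089
Deerhill Borough, 14 Nov – 31 Dec 1995: 48 days → £19,500 × 4.65% × 48/365 = £119.2438
Total = £432.5527

£432.55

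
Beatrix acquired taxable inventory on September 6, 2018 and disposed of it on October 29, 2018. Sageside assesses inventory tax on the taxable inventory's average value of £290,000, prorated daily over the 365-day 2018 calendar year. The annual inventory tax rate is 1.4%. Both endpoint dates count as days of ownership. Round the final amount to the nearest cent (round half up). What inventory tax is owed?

£600.66

Days held (September 6 – October 29, 2018): 54 out of 365
Tax = £290,000 × 1.4% × 54/365 = £600.6575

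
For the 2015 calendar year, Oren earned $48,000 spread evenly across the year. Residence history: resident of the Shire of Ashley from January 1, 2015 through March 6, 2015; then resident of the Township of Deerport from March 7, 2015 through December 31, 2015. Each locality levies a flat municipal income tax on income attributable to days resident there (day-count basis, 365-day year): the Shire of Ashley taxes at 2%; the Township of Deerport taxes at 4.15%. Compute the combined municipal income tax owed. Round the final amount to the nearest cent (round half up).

The Shire of Ashley, January 1 – March 6, 2015: 65 days → $48,000 × 2% × 65/365 = $170.9589
The Township of Deerport, March 7 – December 31, 2015: 300 days → $48,000 × 4.15% × 300/365 = $1,637.2603
Total = $1,808.2192

$1,808.22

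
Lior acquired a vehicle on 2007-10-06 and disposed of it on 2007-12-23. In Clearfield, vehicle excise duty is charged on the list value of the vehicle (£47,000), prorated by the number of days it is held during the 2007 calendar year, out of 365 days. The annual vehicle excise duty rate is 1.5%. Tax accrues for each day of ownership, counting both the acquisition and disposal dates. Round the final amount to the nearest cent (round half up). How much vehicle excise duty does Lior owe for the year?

Days held (2007-10-06 to 2007-12-23): 79 out of 365
Tax = £47,000 × 1.5% × 79/365 = £152.5890

£152.59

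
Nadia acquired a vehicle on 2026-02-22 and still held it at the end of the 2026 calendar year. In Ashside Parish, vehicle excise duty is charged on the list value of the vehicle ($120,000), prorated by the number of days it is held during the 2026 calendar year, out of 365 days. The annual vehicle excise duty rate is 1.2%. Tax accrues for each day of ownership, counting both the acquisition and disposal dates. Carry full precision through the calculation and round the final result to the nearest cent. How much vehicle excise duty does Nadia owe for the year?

Days held (2026-02-22 to 2026-12-31): 313 out of 365
Tax = $120,000 × 1.2% × 313/365 = $1,234.8493

$1,234.85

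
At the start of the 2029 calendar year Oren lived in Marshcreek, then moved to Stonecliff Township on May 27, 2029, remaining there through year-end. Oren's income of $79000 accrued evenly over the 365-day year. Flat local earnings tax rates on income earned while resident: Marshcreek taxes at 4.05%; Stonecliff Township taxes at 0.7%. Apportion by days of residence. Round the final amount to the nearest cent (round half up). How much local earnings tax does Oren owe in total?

Marshcreek, January 1 – May 26, 2029: 146 days → $79000 × 4.05% × 146/365 = $1279.8000
Stonecliff Township, May 27 – December 31, 2029: 219 days → $79000 × 0.7% × 219/365 = $331.8000
Total = $1611.6000

$1611.60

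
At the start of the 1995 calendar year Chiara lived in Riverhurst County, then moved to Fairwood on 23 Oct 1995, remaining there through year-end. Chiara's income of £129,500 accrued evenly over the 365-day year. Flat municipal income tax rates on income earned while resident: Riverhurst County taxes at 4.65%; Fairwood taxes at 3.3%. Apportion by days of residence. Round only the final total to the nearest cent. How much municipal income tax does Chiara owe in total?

£5,686.47

Riverhurst County, 1 Jan – 22 Oct 1995: 295 days → £129,500 × 4.65% × 295/365 = £4,866.8938
Fairwood, 23 Oct – 31 Dec 1995: 70 days → £129,500 × 3.3% × 70/365 = £819.5753
Total = £5,686.4692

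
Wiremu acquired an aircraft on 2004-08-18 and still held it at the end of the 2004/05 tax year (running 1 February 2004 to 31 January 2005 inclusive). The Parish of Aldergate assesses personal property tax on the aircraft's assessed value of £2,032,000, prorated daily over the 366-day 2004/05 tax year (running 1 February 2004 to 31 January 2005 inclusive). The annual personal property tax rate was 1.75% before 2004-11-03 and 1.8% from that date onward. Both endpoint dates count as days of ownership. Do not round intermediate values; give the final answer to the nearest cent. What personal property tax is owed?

£16,475.30

2004-08-18 to 2004-11-02: 77 days at 1.75% → £2,032,000 × 1.75% × 77/366 = £7,481.2022
2004-11-03 to 2005-01-31: 90 days at 1.8% → £2,032,000 × 1.8% × 90/366 = £8,994.0984
Total = £16,475.3005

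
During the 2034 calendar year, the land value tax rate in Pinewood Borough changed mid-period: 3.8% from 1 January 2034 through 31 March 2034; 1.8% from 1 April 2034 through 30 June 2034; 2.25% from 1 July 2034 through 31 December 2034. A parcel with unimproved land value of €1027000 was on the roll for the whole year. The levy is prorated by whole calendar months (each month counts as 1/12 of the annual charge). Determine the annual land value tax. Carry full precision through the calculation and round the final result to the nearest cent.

1 January – 31 March 2034: 3 months at 3.8% → €1027000 × 3.8% × 3/12 = €9756.5000
1 April – 30 June 2034: 3 months at 1.8% → €1027000 × 1.8% × 3/12 = €4621.5000
1 July – 31 December 2034: 6 months at 2.25% → €1027000 × 2.25% × 6/12 = €11553.7500
Total = €25931.7500

€25931.75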